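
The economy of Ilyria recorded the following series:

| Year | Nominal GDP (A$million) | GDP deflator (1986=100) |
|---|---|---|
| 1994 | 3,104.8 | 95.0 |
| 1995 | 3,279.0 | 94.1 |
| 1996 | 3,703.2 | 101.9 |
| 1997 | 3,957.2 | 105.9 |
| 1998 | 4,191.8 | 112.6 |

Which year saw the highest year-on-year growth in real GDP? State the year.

1995

1995: real = 3279.0/0.941 = 3484.59; growth vs 1994 (3268.21) = 6.62%.
1996: real = 3703.2/1.019 = 3634.15; growth vs 1995 (3484.59) = 4.29%.
1997: real = 3957.2/1.059 = 3736.73; growth vs 1996 (3634.15) = 2.82%.
1998: real = 4191.8/1.126 = 3722.74; growth vs 1997 (3736.73) = -0.37%.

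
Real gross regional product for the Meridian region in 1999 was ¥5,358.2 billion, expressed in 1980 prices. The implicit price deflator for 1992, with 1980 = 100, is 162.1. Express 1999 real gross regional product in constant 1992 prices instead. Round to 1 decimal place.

Real gross regional product in 1992 prices = Real gross regional product in 1980 prices × (P_1992/P_1980) = 5358.2 × 1.621 = 8685.64.

¥8,685.6 billion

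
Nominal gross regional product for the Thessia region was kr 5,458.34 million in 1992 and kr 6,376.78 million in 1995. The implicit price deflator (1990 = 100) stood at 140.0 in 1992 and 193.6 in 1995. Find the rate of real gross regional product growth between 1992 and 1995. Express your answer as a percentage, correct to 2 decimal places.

Deflate each year: 1992 → 5458.34/1.400 = 3898.81; 1995 → 6376.78/1.936 = 3293.79.
So real gross regional product changed by 3293.79/3898.81 − 1 = -0.1552, i.e. -15.52%.

-15.52%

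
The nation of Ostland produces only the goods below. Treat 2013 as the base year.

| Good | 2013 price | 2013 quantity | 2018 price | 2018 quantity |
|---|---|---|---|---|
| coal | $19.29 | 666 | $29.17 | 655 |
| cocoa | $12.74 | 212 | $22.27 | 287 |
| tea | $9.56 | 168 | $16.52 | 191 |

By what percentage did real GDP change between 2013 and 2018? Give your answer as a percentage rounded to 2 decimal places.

Real GDP 2013 = Nominal GDP 2013 = 19.29·666 + 12.74·212 + 9.56·168 = 17154.10.
Real GDP 2018 (at 2013 prices) = 19.29·655 + 12.74·287 + 9.56·191 = 18117.29.
Real growth = 18117.29/17154.10 − 1 = 0.0561.

5.61%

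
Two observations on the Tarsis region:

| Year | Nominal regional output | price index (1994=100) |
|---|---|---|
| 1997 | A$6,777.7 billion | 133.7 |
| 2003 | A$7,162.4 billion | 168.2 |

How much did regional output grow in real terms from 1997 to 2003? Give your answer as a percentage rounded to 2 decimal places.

Real regional output 1997 = 6777.7 / 1.337 = 5069.33.
Real regional output 2003 = 7162.4 / 1.682 = 4258.26.
Real growth = 4258.26 / 5069.33 − 1 = -0.1600.

-16.00%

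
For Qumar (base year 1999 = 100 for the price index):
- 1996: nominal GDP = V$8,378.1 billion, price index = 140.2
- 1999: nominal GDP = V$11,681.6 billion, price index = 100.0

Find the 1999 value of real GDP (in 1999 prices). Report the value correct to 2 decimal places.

V$11,681.60 billion

Real GDP = Nominal / (price index/100) = 11681.6 / 1.000 = 11681.60.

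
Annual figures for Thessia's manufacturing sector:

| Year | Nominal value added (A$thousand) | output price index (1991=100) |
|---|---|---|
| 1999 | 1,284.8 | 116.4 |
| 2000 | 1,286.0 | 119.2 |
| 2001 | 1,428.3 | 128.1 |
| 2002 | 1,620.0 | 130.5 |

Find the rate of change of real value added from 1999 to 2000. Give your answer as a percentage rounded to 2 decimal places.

-2.26%

Real value added 1999 = 1284.8/1.164 = 1103.78.
Real value added 2000 = 1286.0/1.192 = 1078.86.
Change = 1078.86/1103.78 − 1 = -0.0226.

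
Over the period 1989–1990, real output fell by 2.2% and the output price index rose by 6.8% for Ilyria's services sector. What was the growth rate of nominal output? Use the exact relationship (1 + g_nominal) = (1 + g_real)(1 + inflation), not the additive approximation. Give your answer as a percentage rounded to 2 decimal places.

4.45%

(1 + g_nom) = (1 + g_real)(1 + π) = 0.9780 × 1.0680 = 1.04450.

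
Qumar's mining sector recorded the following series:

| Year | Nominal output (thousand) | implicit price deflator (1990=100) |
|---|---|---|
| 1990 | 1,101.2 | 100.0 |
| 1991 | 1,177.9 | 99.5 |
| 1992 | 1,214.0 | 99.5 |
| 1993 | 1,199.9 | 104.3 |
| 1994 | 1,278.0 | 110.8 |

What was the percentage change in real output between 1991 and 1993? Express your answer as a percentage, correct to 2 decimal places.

-2.82%

Real output 1991 = 1177.9/0.995 = 1183.82.
Real output 1993 = 1199.9/1.043 = 1150.43.
Change = 1150.43/1183.82 − 1 = -0.0282.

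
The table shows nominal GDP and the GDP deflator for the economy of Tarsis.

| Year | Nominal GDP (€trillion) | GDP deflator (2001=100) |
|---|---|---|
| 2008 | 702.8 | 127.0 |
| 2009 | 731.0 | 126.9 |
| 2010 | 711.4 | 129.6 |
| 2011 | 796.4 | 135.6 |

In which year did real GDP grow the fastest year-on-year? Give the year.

2011

2009: real = 731.0/1.269 = 576.04; growth vs 2008 (553.39) = 4.09%.
2010: real = 711.4/1.296 = 548.92; growth vs 2009 (576.04) = -4.71%.
2011: real = 796.4/1.356 = 587.32; growth vs 2010 (548.92) = 7.00%.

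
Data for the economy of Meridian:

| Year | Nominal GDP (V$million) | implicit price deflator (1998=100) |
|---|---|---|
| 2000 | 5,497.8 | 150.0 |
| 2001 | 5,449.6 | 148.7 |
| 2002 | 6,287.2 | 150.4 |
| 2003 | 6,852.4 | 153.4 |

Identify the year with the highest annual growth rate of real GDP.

2001: real = 5449.6/1.487 = 3664.83; growth vs 2000 (3665.20) = -0.01%.
2002: real = 6287.2/1.504 = 4180.32; growth vs 2001 (3664.83) = 14.07%.
2003: real = 6852.4/1.534 = 4467.01; growth vs 2002 (4180.32) = 6.86%.

2002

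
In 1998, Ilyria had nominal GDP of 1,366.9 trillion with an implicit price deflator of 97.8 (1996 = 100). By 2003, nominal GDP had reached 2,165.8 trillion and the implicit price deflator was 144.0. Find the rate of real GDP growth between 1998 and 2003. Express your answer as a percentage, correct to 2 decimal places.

7.61%

Deflate each year: 1998 → 1366.9/0.978 = 1397.65; 2003 → 2165.8/1.440 = 1504.03.
So real GDP changed by 1504.03/1397.65 − 1 = 0.0761, i.e. 7.61%.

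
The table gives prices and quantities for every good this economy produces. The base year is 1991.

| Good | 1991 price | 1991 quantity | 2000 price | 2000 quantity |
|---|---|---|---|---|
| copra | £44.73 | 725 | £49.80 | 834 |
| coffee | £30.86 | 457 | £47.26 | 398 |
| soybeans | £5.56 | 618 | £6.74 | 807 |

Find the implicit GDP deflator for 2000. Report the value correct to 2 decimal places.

121.65

Nominal GDP 2000 = 49.80·834 + 47.26·398 + 6.74·807 = 65781.86.
Real GDP 2000 (at 1991 prices) = 44.73·834 + 30.86·398 + 5.56·807 = 54074.02.
Deflator = Nominal/Real × 100 = 65781.86/54074.02 × 100 = 121.652.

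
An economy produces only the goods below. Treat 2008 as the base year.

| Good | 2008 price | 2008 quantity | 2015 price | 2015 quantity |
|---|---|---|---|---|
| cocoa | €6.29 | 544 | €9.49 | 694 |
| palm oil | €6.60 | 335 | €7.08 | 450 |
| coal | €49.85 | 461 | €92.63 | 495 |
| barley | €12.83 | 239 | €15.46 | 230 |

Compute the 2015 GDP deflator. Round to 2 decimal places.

169.27

Nominal GDP 2015 = 9.49·694 + 7.08·450 + 92.63·495 + 15.46·230 = 59179.71.
Real GDP 2015 (at 2008 prices) = 6.29·694 + 6.60·450 + 49.85·495 + 12.83·230 = 34961.91.
Deflator = Nominal/Real × 100 = 59179.71/34961.91 × 100 = 169.269.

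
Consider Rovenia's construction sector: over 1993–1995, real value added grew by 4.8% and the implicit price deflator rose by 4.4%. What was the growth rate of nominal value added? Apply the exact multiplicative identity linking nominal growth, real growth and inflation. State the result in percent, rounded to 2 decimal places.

9.41%

(1 + g_nom) = (1 + g_real)(1 + π) = 1.0480 × 1.0440 = 1.09411.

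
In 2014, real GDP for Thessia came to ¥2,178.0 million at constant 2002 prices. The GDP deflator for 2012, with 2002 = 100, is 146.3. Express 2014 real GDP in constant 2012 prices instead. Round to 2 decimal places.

¥3,186.41 million

Real GDP in 2012 prices = Real GDP in 2002 prices × (P_2012/P_2002) = 2178.0 × 1.463 = 3186.41.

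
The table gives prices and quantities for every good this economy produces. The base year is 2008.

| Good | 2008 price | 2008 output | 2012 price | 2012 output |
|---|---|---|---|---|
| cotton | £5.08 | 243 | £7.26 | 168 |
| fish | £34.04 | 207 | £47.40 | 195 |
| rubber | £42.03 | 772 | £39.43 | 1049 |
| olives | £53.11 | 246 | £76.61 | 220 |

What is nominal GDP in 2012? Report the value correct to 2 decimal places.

Nominal GDP 2012 = Σ (p_2012 × q_2012) = 7.26·168 + 47.40·195 + 39.43·1049 + 76.61·220 = 68678.95.

£68678.95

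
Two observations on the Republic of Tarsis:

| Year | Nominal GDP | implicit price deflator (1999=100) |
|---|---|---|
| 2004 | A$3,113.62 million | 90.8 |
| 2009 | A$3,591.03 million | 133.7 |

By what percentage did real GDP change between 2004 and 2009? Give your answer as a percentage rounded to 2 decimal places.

Real GDP 2004 = 3113.62 / 0.908 = 3429.10.
Real GDP 2009 = 3591.03 / 1.337 = 2685.89.
Real growth = 2685.89 / 3429.10 − 1 = -0.2167.

-21.67%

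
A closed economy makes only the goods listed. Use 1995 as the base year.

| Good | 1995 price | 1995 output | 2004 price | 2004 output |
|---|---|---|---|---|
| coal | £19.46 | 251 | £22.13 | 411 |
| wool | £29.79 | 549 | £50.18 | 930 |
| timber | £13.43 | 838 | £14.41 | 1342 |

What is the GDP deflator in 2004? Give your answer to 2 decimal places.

139.79

Nominal GDP 2004 = 22.13·411 + 50.18·930 + 14.41·1342 = 75101.05.
Real GDP 2004 (at 1995 prices) = 19.46·411 + 29.79·930 + 13.43·1342 = 53725.82.
Deflator = Nominal/Real × 100 = 75101.05/53725.82 × 100 = 139.786.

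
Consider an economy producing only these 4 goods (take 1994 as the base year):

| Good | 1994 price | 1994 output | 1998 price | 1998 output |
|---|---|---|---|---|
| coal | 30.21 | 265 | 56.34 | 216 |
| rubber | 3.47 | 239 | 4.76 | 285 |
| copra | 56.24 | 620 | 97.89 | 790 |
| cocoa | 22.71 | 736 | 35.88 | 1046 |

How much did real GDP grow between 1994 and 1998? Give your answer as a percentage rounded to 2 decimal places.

25.29%

Real GDP 1994 = Nominal GDP 1994 = 30.21·265 + 3.47·239 + 56.24·620 + 22.71·736 = 60418.34.
Real GDP 1998 (at 1994 prices) = 30.21·216 + 3.47·285 + 56.24·790 + 22.71·1046 = 75698.57.
Real growth = 75698.57/60418.34 − 1 = 0.2529.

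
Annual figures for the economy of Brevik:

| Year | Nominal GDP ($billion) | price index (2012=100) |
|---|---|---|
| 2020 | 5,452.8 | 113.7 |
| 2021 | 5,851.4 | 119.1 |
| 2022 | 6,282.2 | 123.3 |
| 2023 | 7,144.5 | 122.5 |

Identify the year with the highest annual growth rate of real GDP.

2021: real = 5851.4/1.191 = 4913.01; growth vs 2020 (4795.78) = 2.44%.
2022: real = 6282.2/1.233 = 5095.05; growth vs 2021 (4913.01) = 3.71%.
2023: real = 7144.5/1.225 = 5832.24; growth vs 2022 (5095.05) = 14.47%.

2023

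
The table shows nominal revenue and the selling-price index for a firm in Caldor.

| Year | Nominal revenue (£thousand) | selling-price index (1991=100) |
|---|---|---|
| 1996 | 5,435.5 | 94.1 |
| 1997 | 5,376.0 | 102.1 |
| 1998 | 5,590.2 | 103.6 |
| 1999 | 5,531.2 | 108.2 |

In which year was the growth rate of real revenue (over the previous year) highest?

1998

1997: real = 5376.0/1.021 = 5265.43; growth vs 1996 (5776.30) = -8.84%.
1998: real = 5590.2/1.036 = 5395.95; growth vs 1997 (5265.43) = 2.48%.
1999: real = 5531.2/1.082 = 5112.01; growth vs 1998 (5395.95) = -5.26%.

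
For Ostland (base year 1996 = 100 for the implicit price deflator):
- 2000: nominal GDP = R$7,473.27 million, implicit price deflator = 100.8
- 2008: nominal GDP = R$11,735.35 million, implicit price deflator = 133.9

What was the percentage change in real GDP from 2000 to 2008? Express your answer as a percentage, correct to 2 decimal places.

Deflate each year: 2000 → 7473.27/1.008 = 7413.96; 2008 → 11735.35/1.339 = 8764.26.
So real GDP changed by 8764.26/7413.96 − 1 = 0.1821, i.e. 18.21%.

18.21%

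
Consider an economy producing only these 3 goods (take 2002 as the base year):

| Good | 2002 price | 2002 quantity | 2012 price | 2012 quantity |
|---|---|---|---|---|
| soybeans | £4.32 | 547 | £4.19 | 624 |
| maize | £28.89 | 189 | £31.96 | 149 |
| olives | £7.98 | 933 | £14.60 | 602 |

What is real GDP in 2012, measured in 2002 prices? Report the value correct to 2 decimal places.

£11804.25

Real GDP 2012 = Σ (p_2002 × q_2012) = 4.32·624 + 28.89·149 + 7.98·602 = 11804.25.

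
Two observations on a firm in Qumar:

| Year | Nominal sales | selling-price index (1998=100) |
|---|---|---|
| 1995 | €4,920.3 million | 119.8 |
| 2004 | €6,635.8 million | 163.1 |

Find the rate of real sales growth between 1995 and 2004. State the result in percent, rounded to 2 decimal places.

-0.94%

Deflate each year: 1995 → 4920.3/1.198 = 4107.10; 2004 → 6635.8/1.631 = 4068.55.
So real sales changed by 4068.55/4107.10 − 1 = -0.0094, i.e. -0.94%.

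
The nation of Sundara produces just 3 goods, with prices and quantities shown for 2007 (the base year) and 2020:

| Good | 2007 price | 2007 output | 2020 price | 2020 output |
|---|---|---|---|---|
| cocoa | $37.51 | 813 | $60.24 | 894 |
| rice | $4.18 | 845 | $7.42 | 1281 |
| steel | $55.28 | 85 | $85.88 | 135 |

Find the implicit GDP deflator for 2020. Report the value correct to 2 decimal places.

Nominal GDP 2020 = 60.24·894 + 7.42·1281 + 85.88·135 = 74953.38.
Real GDP 2020 (at 2007 prices) = 37.51·894 + 4.18·1281 + 55.28·135 = 46351.32.
Deflator = Nominal/Real × 100 = 74953.38/46351.32 × 100 = 161.707.

161.71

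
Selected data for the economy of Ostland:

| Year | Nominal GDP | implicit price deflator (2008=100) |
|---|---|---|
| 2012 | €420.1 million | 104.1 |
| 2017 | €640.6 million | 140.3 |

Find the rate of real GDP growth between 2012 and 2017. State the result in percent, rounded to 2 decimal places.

13.14%

Real GDP 2012 = 420.1 / 1.041 = 403.55.
Real GDP 2017 = 640.6 / 1.403 = 456.59.
Real growth = 456.59 / 403.55 − 1 = 0.1314.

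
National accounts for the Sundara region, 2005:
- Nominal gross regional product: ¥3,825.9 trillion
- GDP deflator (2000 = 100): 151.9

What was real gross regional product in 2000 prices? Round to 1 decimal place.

¥2,518.7 trillion

Real gross regional product = Nominal / (GDP deflator/100) = 3825.9 / 1.519 = 2518.70.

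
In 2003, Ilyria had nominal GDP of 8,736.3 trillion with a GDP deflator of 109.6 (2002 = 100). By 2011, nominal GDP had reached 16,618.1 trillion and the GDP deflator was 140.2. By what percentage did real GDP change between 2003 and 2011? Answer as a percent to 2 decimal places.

48.70%

Real GDP 2003 = 8736.3 / 1.096 = 7971.08.
Real GDP 2011 = 16618.1 / 1.402 = 11853.14.
Real growth = 11853.14 / 7971.08 − 1 = 0.4870.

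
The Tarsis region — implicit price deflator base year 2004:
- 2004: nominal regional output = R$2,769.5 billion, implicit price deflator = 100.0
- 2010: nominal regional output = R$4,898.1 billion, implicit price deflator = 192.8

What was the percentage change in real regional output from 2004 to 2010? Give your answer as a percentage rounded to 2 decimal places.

Deflate each year: 2004 → 2769.5/1.000 = 2769.50; 2010 → 4898.1/1.928 = 2540.51.
So real regional output changed by 2540.51/2769.50 − 1 = -0.0827, i.e. -8.27%.

-8.27%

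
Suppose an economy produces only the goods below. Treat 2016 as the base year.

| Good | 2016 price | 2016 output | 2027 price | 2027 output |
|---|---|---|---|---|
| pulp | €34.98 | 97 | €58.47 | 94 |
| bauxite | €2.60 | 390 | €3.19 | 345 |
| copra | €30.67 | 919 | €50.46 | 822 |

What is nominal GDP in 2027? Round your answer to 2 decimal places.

€48074.85

Nominal GDP 2027 = Σ (p_2027 × q_2027) = 58.47·94 + 3.19·345 + 50.46·822 = 48074.85.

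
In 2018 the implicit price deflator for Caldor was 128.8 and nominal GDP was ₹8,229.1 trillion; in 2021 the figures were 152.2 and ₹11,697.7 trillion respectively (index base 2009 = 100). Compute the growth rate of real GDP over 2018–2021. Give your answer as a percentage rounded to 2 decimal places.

Real GDP 2018 = 8229.1 / 1.288 = 6389.05.
Real GDP 2021 = 11697.7 / 1.522 = 7685.74.
Real growth = 7685.74 / 6389.05 − 1 = 0.2030.

20.30%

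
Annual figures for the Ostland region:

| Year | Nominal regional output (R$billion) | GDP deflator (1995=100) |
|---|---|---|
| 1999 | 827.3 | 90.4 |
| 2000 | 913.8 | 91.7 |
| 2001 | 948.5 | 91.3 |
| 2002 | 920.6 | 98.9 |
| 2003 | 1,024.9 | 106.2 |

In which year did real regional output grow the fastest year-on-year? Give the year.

2000

2000: real = 913.8/0.917 = 996.51; growth vs 1999 (915.15) = 8.89%.
2001: real = 948.5/0.913 = 1038.88; growth vs 2000 (996.51) = 4.25%.
2002: real = 920.6/0.989 = 930.84; growth vs 2001 (1038.88) = -10.40%.
2003: real = 1024.9/1.062 = 965.07; growth vs 2002 (930.84) = 3.68%.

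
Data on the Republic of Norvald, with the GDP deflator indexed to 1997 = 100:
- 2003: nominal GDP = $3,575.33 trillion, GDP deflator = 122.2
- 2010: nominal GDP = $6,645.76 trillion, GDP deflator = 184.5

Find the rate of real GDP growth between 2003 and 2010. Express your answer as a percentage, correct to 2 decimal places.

Real GDP 2003 = 3575.33 / 1.222 = 2925.80.
Real GDP 2010 = 6645.76 / 1.845 = 3602.04.
Real growth = 3602.04 / 2925.80 − 1 = 0.2311.

23.11%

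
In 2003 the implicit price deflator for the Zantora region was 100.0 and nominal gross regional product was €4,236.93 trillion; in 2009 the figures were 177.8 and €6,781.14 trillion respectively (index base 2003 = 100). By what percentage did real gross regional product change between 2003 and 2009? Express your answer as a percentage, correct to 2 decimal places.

-9.98%

Deflate each year: 2003 → 4236.93/1.000 = 4236.93; 2009 → 6781.14/1.778 = 3813.91.
So real gross regional product changed by 3813.91/4236.93 − 1 = -0.0998, i.e. -9.98%.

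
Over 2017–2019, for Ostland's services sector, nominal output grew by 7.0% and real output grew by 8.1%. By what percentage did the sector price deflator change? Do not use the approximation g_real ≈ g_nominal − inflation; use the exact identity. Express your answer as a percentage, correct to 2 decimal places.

(1 + g_nom) = (1 + g_real)(1 + π), so π = 1.0700 / 1.0810 − 1 = -0.01018.

-1.02%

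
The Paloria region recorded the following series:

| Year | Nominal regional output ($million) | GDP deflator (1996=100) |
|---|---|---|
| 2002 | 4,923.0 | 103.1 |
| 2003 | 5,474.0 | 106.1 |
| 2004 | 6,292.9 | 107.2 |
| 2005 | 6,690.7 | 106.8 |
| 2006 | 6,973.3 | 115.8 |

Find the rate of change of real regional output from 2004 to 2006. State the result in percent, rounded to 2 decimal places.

2.58%

Real regional output 2004 = 6292.9/1.072 = 5870.24.
Real regional output 2006 = 6973.3/1.158 = 6021.85.
Change = 6021.85/5870.24 − 1 = 0.0258.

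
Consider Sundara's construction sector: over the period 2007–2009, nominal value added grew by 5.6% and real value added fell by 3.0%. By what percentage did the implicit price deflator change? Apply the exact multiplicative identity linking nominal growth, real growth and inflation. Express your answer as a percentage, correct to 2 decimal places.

(1 + g_nom) = (1 + g_real)(1 + π), so π = 1.0560 / 0.9700 − 1 = 0.08866.

8.87%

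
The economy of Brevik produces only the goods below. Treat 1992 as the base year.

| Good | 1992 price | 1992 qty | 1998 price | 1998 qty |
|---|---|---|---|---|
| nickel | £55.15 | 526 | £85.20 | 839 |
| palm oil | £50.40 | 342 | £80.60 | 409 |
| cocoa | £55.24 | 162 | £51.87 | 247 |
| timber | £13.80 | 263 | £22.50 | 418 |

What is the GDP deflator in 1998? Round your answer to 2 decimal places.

Nominal GDP 1998 = 85.20·839 + 80.60·409 + 51.87·247 + 22.50·418 = 126665.09.
Real GDP 1998 (at 1992 prices) = 55.15·839 + 50.40·409 + 55.24·247 + 13.80·418 = 86297.13.
Deflator = Nominal/Real × 100 = 126665.09/86297.13 × 100 = 146.778.

146.78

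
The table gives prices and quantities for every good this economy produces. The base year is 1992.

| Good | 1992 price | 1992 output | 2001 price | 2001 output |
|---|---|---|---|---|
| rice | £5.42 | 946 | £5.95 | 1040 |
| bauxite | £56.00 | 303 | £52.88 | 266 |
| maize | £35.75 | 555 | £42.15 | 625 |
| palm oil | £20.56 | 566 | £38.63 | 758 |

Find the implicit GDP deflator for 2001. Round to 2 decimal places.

Nominal GDP 2001 = 5.95·1040 + 52.88·266 + 42.15·625 + 38.63·758 = 75879.37.
Real GDP 2001 (at 1992 prices) = 5.42·1040 + 56.00·266 + 35.75·625 + 20.56·758 = 58461.03.
Deflator = Nominal/Real × 100 = 75879.37/58461.03 × 100 = 129.795.

129.79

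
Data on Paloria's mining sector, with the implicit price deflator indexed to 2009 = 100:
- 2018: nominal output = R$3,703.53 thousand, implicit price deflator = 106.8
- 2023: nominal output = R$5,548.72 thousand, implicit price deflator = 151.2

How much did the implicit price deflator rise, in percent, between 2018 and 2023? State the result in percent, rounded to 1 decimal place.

41.6%

Price-level change = 151.2 / 106.8 − 1 = 0.4157.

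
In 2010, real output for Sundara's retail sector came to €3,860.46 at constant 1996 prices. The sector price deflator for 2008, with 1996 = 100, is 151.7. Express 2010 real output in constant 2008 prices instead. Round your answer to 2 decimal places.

€5,856.32

Real output in 2008 prices = Real output in 1996 prices × (P_2008/P_1996) = 3860.46 × 1.517 = 5856.32.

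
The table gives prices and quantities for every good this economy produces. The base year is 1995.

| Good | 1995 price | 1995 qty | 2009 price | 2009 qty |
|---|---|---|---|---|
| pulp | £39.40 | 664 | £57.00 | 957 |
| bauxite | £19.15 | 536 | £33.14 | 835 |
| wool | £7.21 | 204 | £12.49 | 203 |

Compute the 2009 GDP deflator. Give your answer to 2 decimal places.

Nominal GDP 2009 = 57.00·957 + 33.14·835 + 12.49·203 = 84756.37.
Real GDP 2009 (at 1995 prices) = 39.40·957 + 19.15·835 + 7.21·203 = 55159.68.
Deflator = Nominal/Real × 100 = 84756.37/55159.68 × 100 = 153.656.

153.66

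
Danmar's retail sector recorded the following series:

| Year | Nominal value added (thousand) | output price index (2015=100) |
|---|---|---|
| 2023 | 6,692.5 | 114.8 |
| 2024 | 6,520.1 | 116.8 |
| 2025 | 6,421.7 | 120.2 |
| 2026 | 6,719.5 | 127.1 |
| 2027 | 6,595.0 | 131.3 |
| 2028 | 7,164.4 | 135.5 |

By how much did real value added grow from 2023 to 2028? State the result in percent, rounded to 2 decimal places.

Real value added 2023 = 6692.5/1.148 = 5829.70.
Real value added 2028 = 7164.4/1.355 = 5287.38.
Change = 5287.38/5829.70 − 1 = -0.0930.

-9.30%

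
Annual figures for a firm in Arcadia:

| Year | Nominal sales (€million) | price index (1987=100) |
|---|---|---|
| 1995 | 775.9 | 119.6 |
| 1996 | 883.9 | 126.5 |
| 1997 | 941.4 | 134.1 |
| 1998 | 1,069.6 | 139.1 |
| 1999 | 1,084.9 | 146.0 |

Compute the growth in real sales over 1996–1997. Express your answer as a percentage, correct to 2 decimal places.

0.47%

Real sales 1996 = 883.9/1.265 = 698.74.
Real sales 1997 = 941.4/1.341 = 702.01.
Change = 702.01/698.74 − 1 = 0.0047.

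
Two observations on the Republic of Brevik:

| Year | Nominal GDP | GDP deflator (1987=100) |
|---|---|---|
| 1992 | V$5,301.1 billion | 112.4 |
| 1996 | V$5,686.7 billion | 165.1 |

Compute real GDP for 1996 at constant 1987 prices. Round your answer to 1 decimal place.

V$3,444.4 billion

Real GDP = Nominal / (GDP deflator/100) = 5686.7 / 1.651 = 3444.40.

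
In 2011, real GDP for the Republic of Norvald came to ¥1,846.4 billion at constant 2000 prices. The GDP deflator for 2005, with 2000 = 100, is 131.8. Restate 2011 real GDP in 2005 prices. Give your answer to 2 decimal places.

Real GDP in 2005 prices = Real GDP in 2000 prices × (P_2005/P_2000) = 1846.4 × 1.318 = 2433.56.

¥2,433.56 billion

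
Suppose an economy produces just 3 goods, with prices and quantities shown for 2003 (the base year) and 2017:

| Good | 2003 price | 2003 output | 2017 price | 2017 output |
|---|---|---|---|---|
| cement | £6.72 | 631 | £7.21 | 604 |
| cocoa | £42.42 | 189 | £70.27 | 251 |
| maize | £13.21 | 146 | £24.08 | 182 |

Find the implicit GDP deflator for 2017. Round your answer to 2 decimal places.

154.15

Nominal GDP 2017 = 7.21·604 + 70.27·251 + 24.08·182 = 26375.17.
Real GDP 2017 (at 2003 prices) = 6.72·604 + 42.42·251 + 13.21·182 = 17110.52.
Deflator = Nominal/Real × 100 = 26375.17/17110.52 × 100 = 154.146.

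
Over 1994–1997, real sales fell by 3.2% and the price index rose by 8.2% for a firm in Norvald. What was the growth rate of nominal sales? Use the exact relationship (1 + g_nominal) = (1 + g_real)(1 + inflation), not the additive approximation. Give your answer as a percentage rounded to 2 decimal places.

(1 + g_nom) = (1 + g_real)(1 + π) = 0.9680 × 1.0820 = 1.04738.

4.74%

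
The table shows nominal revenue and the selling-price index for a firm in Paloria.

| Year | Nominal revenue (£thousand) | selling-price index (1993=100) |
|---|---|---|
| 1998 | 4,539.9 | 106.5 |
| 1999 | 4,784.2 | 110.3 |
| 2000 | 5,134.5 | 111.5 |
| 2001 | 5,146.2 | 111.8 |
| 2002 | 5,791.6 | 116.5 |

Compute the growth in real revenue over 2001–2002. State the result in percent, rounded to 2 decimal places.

Real revenue 2001 = 5146.2/1.118 = 4603.04.
Real revenue 2002 = 5791.6/1.165 = 4971.33.
Change = 4971.33/4603.04 − 1 = 0.0800.

8.00%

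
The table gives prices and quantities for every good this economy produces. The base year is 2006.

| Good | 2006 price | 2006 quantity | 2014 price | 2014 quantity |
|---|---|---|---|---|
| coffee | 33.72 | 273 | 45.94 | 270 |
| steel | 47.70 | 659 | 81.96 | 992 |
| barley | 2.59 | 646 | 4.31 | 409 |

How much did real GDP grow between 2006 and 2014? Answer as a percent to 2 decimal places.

Real GDP 2006 = Nominal GDP 2006 = 33.72·273 + 47.70·659 + 2.59·646 = 42313.00.
Real GDP 2014 (at 2006 prices) = 33.72·270 + 47.70·992 + 2.59·409 = 57482.11.
Real growth = 57482.11/42313.00 − 1 = 0.3585.

35.85%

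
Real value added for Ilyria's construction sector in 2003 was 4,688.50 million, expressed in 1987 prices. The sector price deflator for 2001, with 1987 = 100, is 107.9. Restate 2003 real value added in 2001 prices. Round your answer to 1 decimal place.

5,058.9 million

Real value added in 2001 prices = Real value added in 1987 prices × (P_2001/P_1987) = 4688.50 × 1.079 = 5058.89.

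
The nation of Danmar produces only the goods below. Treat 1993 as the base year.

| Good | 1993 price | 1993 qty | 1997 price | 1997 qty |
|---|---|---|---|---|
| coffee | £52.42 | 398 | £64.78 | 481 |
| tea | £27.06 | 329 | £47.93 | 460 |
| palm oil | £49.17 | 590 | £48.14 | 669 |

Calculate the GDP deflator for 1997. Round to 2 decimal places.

Nominal GDP 1997 = 64.78·481 + 47.93·460 + 48.14·669 = 85412.64.
Real GDP 1997 (at 1993 prices) = 52.42·481 + 27.06·460 + 49.17·669 = 70556.35.
Deflator = Nominal/Real × 100 = 85412.64/70556.35 × 100 = 121.056.

121.06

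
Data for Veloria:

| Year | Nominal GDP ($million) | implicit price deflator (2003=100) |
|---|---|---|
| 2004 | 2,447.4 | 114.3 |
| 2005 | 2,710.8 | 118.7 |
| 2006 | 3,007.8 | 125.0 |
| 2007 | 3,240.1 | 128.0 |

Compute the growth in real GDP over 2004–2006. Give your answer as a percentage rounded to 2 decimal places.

12.38%

Real GDP 2004 = 2447.4/1.143 = 2141.21.
Real GDP 2006 = 3007.8/1.250 = 2406.24.
Change = 2406.24/2141.21 − 1 = 0.1238.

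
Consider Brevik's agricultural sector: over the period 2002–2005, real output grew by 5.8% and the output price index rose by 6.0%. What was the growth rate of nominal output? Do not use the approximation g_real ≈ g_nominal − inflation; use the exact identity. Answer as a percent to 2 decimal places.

12.15%

(1 + g_nom) = (1 + g_real)(1 + π) = 1.0580 × 1.0600 = 1.12148.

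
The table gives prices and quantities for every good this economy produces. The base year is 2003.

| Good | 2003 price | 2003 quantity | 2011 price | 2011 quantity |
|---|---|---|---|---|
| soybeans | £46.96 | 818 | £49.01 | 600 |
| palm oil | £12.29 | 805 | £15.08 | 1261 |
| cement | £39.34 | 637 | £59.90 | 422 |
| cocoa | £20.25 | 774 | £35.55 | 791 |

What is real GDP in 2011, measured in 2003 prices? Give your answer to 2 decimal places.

Real GDP 2011 = Σ (p_2003 × q_2011) = 46.96·600 + 12.29·1261 + 39.34·422 + 20.25·791 = 76292.92.

£76292.92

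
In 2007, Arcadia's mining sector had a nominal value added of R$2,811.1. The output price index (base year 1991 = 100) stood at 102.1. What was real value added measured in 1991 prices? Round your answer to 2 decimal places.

R$2,753.28

Real value added = Nominal / (output price index/100) = 2811.1 / 1.021 = 2753.28.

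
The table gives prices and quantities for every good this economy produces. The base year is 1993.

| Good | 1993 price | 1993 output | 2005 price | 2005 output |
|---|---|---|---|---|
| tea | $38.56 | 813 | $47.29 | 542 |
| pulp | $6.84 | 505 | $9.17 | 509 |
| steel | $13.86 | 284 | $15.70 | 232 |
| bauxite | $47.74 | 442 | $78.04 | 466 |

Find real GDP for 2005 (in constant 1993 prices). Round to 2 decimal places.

Real GDP 2005 = Σ (p_1993 × q_2005) = 38.56·542 + 6.84·509 + 13.86·232 + 47.74·466 = 49843.44.

$49843.44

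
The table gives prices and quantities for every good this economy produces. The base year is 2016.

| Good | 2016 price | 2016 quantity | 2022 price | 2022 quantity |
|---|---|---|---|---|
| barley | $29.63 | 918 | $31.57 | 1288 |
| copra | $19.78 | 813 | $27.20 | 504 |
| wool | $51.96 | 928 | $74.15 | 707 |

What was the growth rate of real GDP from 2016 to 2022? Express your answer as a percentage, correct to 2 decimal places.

Real GDP 2016 = Nominal GDP 2016 = 29.63·918 + 19.78·813 + 51.96·928 = 91500.36.
Real GDP 2022 (at 2016 prices) = 29.63·1288 + 19.78·504 + 51.96·707 = 84868.28.
Real growth = 84868.28/91500.36 − 1 = -0.0725.

-7.25%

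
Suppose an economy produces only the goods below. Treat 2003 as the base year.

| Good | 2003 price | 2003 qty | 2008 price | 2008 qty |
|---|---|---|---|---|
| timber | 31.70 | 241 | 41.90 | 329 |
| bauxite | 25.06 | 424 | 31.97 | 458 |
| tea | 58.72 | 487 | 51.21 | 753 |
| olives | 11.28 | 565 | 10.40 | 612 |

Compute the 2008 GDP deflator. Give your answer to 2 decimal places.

100.45

Nominal GDP 2008 = 41.90·329 + 31.97·458 + 51.21·753 + 10.40·612 = 73353.29.
Real GDP 2008 (at 2003 prices) = 31.70·329 + 25.06·458 + 58.72·753 + 11.28·612 = 73026.30.
Deflator = Nominal/Real × 100 = 73353.29/73026.30 × 100 = 100.448.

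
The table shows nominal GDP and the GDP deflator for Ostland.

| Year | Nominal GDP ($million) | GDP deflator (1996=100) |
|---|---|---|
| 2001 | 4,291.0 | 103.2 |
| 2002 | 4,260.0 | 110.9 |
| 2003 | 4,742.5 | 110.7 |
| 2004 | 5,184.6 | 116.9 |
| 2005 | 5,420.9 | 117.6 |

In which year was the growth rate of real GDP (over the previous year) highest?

2003

2002: real = 4260.0/1.109 = 3841.30; growth vs 2001 (4157.95) = -7.62%.
2003: real = 4742.5/1.107 = 4284.10; growth vs 2002 (3841.30) = 11.53%.
2004: real = 5184.6/1.169 = 4435.07; growth vs 2003 (4284.10) = 3.52%.
2005: real = 5420.9/1.176 = 4609.61; growth vs 2004 (4435.07) = 3.94%.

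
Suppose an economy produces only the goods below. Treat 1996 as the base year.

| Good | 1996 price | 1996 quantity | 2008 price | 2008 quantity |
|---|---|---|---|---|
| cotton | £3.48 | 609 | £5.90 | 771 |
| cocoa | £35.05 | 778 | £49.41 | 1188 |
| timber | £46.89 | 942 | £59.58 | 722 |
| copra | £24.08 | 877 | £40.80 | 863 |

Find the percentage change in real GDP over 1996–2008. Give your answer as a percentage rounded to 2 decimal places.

Real GDP 1996 = Nominal GDP 1996 = 3.48·609 + 35.05·778 + 46.89·942 + 24.08·877 = 94676.76.
Real GDP 2008 (at 1996 prices) = 3.48·771 + 35.05·1188 + 46.89·722 + 24.08·863 = 98958.10.
Real growth = 98958.10/94676.76 − 1 = 0.0452.

4.52%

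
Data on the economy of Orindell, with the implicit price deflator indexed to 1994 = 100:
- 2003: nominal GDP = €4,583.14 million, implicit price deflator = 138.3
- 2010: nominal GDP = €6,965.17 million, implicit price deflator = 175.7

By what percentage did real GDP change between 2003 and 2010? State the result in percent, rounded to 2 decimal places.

19.62%

Real GDP 2003 = 4583.14 / 1.383 = 3313.91.
Real GDP 2010 = 6965.17 / 1.757 = 3964.24.
Real growth = 3964.24 / 3313.91 − 1 = 0.1962.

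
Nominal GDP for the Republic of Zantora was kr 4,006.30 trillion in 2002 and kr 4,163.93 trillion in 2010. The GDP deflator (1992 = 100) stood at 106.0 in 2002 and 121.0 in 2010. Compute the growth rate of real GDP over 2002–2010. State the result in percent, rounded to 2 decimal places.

Deflate each year: 2002 → 4006.30/1.060 = 3779.53; 2010 → 4163.93/1.210 = 3441.26.
So real GDP changed by 3441.26/3779.53 − 1 = -0.0895, i.e. -8.95%.

-8.95%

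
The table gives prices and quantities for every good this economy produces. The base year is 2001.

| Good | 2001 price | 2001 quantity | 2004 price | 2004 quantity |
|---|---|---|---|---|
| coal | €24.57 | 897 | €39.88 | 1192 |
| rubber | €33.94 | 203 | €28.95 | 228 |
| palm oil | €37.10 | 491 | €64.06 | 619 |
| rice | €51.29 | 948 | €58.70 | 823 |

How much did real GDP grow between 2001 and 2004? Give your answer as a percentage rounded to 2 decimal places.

6.72%

Real GDP 2001 = Nominal GDP 2001 = 24.57·897 + 33.94·203 + 37.10·491 + 51.29·948 = 95768.13.
Real GDP 2004 (at 2001 prices) = 24.57·1192 + 33.94·228 + 37.10·619 + 51.29·823 = 102202.33.
Real growth = 102202.33/95768.13 − 1 = 0.0672.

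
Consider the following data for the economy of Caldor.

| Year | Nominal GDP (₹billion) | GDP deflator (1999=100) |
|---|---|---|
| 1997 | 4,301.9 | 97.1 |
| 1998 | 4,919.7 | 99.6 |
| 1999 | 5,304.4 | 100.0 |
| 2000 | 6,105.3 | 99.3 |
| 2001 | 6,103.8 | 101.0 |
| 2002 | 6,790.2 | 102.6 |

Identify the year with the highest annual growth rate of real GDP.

2000

1998: real = 4919.7/0.996 = 4939.46; growth vs 1997 (4430.38) = 11.49%.
1999: real = 5304.4/1.000 = 5304.40; growth vs 1998 (4939.46) = 7.39%.
2000: real = 6105.3/0.993 = 6148.34; growth vs 1999 (5304.40) = 15.91%.
2001: real = 6103.8/1.010 = 6043.37; growth vs 2000 (6148.34) = -1.71%.
2002: real = 6790.2/1.026 = 6618.13; growth vs 2001 (6043.37) = 9.51%.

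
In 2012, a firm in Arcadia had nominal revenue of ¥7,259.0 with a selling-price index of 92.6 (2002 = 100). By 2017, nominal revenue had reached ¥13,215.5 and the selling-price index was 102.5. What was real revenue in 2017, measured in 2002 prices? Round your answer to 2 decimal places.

Real revenue = Nominal / (selling-price index/100) = 13215.5 / 1.025 = 12893.17.

¥12,893.17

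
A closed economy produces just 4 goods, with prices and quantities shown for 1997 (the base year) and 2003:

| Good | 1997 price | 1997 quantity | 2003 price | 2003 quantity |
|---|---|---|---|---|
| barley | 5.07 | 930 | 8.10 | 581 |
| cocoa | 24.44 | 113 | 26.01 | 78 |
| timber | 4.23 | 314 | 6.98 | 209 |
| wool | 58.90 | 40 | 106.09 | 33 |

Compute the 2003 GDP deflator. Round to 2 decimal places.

Nominal GDP 2003 = 8.10·581 + 26.01·78 + 6.98·209 + 106.09·33 = 11694.67.
Real GDP 2003 (at 1997 prices) = 5.07·581 + 24.44·78 + 4.23·209 + 58.90·33 = 7679.76.
Deflator = Nominal/Real × 100 = 11694.67/7679.76 × 100 = 152.279.

152.28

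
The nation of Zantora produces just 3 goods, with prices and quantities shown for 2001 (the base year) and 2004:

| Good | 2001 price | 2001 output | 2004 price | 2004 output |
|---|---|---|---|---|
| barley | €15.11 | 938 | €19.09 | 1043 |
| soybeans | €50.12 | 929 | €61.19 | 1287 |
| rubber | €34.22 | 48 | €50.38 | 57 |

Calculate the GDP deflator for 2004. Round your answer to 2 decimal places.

123.50

Nominal GDP 2004 = 19.09·1043 + 61.19·1287 + 50.38·57 = 101534.06.
Real GDP 2004 (at 2001 prices) = 15.11·1043 + 50.12·1287 + 34.22·57 = 82214.71.
Deflator = Nominal/Real × 100 = 101534.06/82214.71 × 100 = 123.499.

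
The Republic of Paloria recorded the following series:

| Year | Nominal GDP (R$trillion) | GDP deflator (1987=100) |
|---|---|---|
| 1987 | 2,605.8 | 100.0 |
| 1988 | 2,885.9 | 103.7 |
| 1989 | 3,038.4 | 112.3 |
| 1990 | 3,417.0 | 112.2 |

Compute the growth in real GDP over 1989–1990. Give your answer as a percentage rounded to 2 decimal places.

12.56%

Real GDP 1989 = 3038.4/1.123 = 2705.61.
Real GDP 1990 = 3417.0/1.122 = 3045.45.
Change = 3045.45/2705.61 − 1 = 0.1256.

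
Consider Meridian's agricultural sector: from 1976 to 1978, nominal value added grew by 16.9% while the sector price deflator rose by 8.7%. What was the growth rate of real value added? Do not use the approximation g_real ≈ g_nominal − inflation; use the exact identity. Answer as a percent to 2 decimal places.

7.54%

(1 + g_nom) = (1 + g_real)(1 + π), so g_real = 1.1690 / 1.0870 − 1 = 0.07544.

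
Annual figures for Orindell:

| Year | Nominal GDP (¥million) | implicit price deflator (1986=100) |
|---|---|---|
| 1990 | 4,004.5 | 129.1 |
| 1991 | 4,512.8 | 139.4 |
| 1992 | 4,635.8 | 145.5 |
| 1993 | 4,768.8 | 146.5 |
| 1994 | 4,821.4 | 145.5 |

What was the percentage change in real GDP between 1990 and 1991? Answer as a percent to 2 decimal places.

Real GDP 1990 = 4004.5/1.291 = 3101.86.
Real GDP 1991 = 4512.8/1.394 = 3237.30.
Change = 3237.30/3101.86 − 1 = 0.0437.

4.37%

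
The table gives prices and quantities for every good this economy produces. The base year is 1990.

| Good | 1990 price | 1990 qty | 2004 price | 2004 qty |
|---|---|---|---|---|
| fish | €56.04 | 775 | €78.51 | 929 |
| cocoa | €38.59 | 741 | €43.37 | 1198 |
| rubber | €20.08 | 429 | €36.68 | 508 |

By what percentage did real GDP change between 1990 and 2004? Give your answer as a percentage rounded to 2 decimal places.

Real GDP 1990 = Nominal GDP 1990 = 56.04·775 + 38.59·741 + 20.08·429 = 80640.51.
Real GDP 2004 (at 1990 prices) = 56.04·929 + 38.59·1198 + 20.08·508 = 108492.62.
Real growth = 108492.62/80640.51 − 1 = 0.3454.

34.54%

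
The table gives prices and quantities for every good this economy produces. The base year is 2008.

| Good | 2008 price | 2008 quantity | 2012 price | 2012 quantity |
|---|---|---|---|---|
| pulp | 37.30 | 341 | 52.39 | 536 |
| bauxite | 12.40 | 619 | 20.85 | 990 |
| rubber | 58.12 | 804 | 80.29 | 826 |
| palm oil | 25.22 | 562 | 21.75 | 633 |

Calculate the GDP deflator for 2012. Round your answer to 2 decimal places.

133.84

Nominal GDP 2012 = 52.39·536 + 20.85·990 + 80.29·826 + 21.75·633 = 128809.83.
Real GDP 2012 (at 2008 prices) = 37.30·536 + 12.40·990 + 58.12·826 + 25.22·633 = 96240.18.
Deflator = Nominal/Real × 100 = 128809.83/96240.18 × 100 = 133.842.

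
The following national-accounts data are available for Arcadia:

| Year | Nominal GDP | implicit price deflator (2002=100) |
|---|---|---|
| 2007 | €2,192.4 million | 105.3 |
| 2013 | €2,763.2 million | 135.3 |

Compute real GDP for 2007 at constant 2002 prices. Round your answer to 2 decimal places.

€2,082.05 million

Real GDP = Nominal / (implicit price deflator/100) = 2192.4 / 1.053 = 2082.05.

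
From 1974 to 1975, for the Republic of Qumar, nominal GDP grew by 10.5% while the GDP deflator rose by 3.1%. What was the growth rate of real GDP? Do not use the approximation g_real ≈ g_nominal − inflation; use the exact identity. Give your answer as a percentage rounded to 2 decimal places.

7.18%

(1 + g_nom) = (1 + g_real)(1 + π), so g_real = 1.1050 / 1.0310 − 1 = 0.07177.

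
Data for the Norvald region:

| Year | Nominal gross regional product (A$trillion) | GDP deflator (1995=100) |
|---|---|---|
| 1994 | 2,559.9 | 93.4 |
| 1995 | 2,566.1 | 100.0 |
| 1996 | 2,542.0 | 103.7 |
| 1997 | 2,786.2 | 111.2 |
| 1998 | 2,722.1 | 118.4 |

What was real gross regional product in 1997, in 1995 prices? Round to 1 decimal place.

A$2,505.6 trillion

Real gross regional product 1997 = 2786.2 / 1.112 = 2505.58.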